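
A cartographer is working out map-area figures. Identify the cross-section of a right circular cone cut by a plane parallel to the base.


Solid: right circular cone
Cutting plane: parallel to the base
Visualize the intersection of the plane with the solid's surface.
The boundary of the cut region is a circle.
circle


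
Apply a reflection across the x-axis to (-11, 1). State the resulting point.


Transformation: reflection
Original point: (-11, 1)
Rule for reflection over the x-axis: (x, y) -> (x, -y)
Apply: (-11, 1) -> (-11, -1)
(-11, -1)


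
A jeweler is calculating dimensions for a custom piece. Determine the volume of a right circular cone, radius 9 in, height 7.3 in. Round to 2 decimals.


Shape: cone
Radius r = 9 in, Height h = 7.3 in
Formula: V = (1/3) * pi * r^2 * h
r^2 = 81
pi * r^2 * h = pi * 81 * 7.3 = 591.3 * pi
V = 591.3 * pi / 3
V = 619.21
619.21 in^3


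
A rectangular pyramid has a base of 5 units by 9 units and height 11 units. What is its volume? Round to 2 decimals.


Shape: rectangular pyramid
Base: 5 units x 9 units, Height h = 11 units
Formula: V = (1/3) * base_area * h
base_area = 5 * 9 = 45
base_area * h = 45 * 11 = 495
V = 495 / 3
V = 165
165 units^3


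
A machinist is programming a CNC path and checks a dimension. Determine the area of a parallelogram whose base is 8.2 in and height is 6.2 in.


Shape: parallelogram
Base b = 8.2 in, Height h = 6.2 in
Formula: A = b * h
A = 8.2 * 6.2
A = 50.84
50.84 in^2


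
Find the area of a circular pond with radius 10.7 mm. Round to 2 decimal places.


Shape: circle
Radius r = 10.7 mm
Formula: A = pi * r^2
r^2 = 10.7^2 = 114.49
A = pi * 114.49
A = 359.68
359.68 mm^2


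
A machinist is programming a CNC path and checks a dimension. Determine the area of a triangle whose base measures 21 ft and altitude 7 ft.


Shape: triangle
Base b = 21 ft, Height h = 7 ft
Formula: A = (1/2) * b * h
A = 0.5 * 21 * 7
A = 0.5 * 147
A = 73.5
73.5 ft^2


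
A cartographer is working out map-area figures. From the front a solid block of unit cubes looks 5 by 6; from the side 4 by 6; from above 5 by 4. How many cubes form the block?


Orthographic views of a solid rectangular block:
Front view 5 x 6 -> length = 5, height = 6
Side view 4 x 6 -> width = 4, height = 6 (consistent)
Top view 5 x 4 -> confirms length = 5, width = 4
The block is 5 x 4 x 6.
Total unit cubes = 5 * 4 * 6 = 120
120 unit cubes


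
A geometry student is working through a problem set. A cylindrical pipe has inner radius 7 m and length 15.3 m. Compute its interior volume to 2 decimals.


Shape: cylinder
Radius r = 7 m, Height h = 15.3 m
Formula: V = pi * r^2 * h
r^2 = 49
V = pi * 49 * 15.3
V = 749.7 * pi
V = 2355.25
2355.25 m^3


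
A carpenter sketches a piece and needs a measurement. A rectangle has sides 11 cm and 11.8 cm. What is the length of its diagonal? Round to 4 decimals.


Shape: rectangle (diagonal via Pythagoras)
Sides: 11 cm and 11.8 cm
Formula: d = sqrt(l^2 + w^2)
l^2 = 121, w^2 = 139.24
l^2 + w^2 = 260.24
d = sqrt(260.24)
d = 16.132
16.132 cm


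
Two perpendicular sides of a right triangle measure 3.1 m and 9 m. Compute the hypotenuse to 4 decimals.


Shape: right triangle
Legs a = 3.1 m, b = 9 m
Formula: c = sqrt(a^2 + b^2)
a^2 = 9.61, b^2 = 81
a^2 + b^2 = 90.61
c = sqrt(90.61)
c = 9.5189
9.5189 m


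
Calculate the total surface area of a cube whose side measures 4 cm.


Shape: cube
Side s = 4 cm
A cube has 6 square faces.
Formula: SA = 6 * s^2
s^2 = 16
SA = 6 * 16
SA = 96
96 cm^2


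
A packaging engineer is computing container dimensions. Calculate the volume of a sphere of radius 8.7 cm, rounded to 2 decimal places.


Shape: sphere
Radius r = 8.7 cm
Formula: V = (4/3) * pi * r^3
r^3 = 658.503
(4/3) * 658.503 = 878.004
V = 878.004 * pi
V = 2758.33
2758.33 cm^3


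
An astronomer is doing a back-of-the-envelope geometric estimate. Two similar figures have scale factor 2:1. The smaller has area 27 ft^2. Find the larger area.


Linear scale factor k = 2
Original area = 27 ft^2
Rule: under a linear scaling by k, areas scale by k^2.
k^2 = 2^2 = 4
New area = 27 * 4
New area = 108
108 ft^2


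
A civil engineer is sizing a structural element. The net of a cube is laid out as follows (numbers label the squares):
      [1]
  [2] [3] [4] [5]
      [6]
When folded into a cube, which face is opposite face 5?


Net: cross layout. Take square 3 as the base (bottom).
Fold the four squares in the horizontal row up around 3: 2 -> left, 4 -> right, 5 wraps to the top.
Fold 1 and 6 up from 3: 1 -> back, 6 -> front.
Opposite pairs are therefore: (1, 6), (2, 4), (3, 5).
Face 5 is opposite face 3.
face 3


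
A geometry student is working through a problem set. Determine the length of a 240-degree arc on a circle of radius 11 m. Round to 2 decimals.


Shape: circular arc
Radius r = 11 m, Angle = 240 degrees
Formula: L = (angle/360) * 2 * pi * r
2 * pi * r = 22 * pi
L = (240/360) * 22 * pi
L = 14.666667 * pi
L = 46.08
46.08 m


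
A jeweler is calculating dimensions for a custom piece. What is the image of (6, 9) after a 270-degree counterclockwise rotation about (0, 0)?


Transformation: rotation about the origin
Original point: (6, 9)
Rule for 270 deg counterclockwise: (x, y) -> (y, -x)
Apply: (6, 9) -> (9, -6)
(9, -6)


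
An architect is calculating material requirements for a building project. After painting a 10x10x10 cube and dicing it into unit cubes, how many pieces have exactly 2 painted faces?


Large cube: 10 x 10 x 10, cut into unit cubes.
n = 10, so n - 2 = 8
Cubes with 2 painted faces lie along the edges, excluding corners.
A cube has 12 edges; each contributes (n - 2) = 8 such cubes.
Count = 12 * 8 = 96
96 unit cubes


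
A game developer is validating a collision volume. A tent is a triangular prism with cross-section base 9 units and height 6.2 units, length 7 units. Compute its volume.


Shape: triangular prism
Triangle base = 9 units, triangle height = 6.2 units, prism length L = 7 units
Formula: V = (1/2 * b * h_tri) * L
Cross-section area = 0.5 * 9 * 6.2 = 27.9
V = 27.9 * 7
V = 195.3
195.3 units^3


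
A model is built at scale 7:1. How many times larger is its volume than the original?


Linear scale factor k = 7
Rule: under a linear scaling by k, volumes scale by k^3.
k^3 = 7 * 7 * 7
k^3 = 49 * 7
k^3 = 343
Volume scales by a factor of 343.
343 (dimensionless)


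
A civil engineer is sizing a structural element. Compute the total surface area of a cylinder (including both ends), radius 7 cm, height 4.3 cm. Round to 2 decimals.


Shape: closed cylinder
Radius r = 7 cm, Height h = 4.3 cm
Formula: SA = 2*pi*r^2 + 2*pi*r*h = 2*pi*r*(r + h)
r + h = 11.3
2 * r * (r + h) = 2 * 7 * 11.3 = 158.2
SA = 158.2 * pi
SA = 497
497 cm^2


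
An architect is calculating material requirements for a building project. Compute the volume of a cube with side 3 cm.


Shape: cube
Side s = 3 cm
Formula: V = s^3
V = 3 * 3 * 3
V = 9 * 3
V = 27
27 cm^3


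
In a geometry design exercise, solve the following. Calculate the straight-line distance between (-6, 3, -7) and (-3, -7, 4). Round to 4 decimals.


3D distance between two points
P1 = (-6, 3, -7), P2 = (-3, -7, 4)
Formula: d = sqrt((x2-x1)^2 + (y2-y1)^2 + (z2-z1)^2)
dx = -3 - -6 = 3
dy = -7 - 3 = -10
dz = 4 - -7 = 11
dx^2 + dy^2 + dz^2 = 9 + 100 + 121 = 230
d = sqrt(230)
d = 15.1658
15.1658 units


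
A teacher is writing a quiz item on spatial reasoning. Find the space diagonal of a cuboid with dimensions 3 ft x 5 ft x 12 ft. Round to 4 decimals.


Shape: rectangular box (space diagonal)
l = 3 ft, w = 5 ft, h = 12 ft
Visualize: the diagonal of the base, then a right triangle with that diagonal and the height.
Formula: d = sqrt(l^2 + w^2 + h^2)
l^2 + w^2 + h^2 = 9 + 25 + 144 = 178
d = sqrt(178)
d = 13.3417
13.3417 ft


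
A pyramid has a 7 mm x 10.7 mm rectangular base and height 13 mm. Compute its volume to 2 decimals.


Shape: rectangular pyramid
Base: 7 mm x 10.7 mm, Height h = 13 mm
Formula: V = (1/3) * base_area * h
base_area = 7 * 10.7 = 74.9
base_area * h = 74.9 * 13 = 973.7
V = 973.7 / 3
V = 324.57
324.57 mm^3


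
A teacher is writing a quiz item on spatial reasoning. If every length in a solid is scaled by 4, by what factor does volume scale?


Linear scale factor k = 4
Rule: under a linear scaling by k, volumes scale by k^3.
k^3 = 4 * 4 * 4
k^3 = 16 * 4
k^3 = 64
Volume scales by a factor of 64.
64 (dimensionless)


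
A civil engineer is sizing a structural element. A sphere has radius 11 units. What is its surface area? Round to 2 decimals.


Shape: sphere
Radius r = 11 units
Formula: SA = 4 * pi * r^2
r^2 = 121
SA = 4 * pi * 121
SA = 484 * pi
SA = 1520.53
1520.53 units^2


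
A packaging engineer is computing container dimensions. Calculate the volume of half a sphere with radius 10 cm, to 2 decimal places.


Shape: hemisphere (half of a sphere)
Radius r = 10 cm
Formula: V = (1/2) * (4/3) * pi * r^3 = (2/3) * pi * r^3
r^3 = 1000
(2/3) * 1000 = 666.666667
V = 666.666667 * pi
V = 2094.4
2094.4 cm^3


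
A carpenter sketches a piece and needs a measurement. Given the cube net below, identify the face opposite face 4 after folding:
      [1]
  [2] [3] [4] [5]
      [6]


Net: cross layout. Take square 3 as the base (bottom).
Fold the four squares in the horizontal row up around 3: 2 -> left, 4 -> right, 5 wraps to the top.
Fold 1 and 6 up from 3: 1 -> back, 6 -> front.
Opposite pairs are therefore: (1, 6), (2, 4), (3, 5).
Face 4 is opposite face 2.
face 2


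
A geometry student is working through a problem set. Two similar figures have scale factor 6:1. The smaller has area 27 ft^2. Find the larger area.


Linear scale factor k = 6
Original area = 27 ft^2
Rule: under a linear scaling by k, areas scale by k^2.
k^2 = 6^2 = 36
New area = 27 * 36
New area = 972
972 ft^2


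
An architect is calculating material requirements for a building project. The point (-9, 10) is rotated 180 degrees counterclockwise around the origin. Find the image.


Transformation: rotation about the origin
Original point: (-9, 10)
Rule for 180 deg: (x, y) -> (-x, -y)
Apply: (-9, 10) -> (9, -10)
(9, -10)


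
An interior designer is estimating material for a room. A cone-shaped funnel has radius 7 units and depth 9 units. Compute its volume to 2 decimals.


Shape: cone
Radius r = 7 units, Height h = 9 units
Formula: V = (1/3) * pi * r^2 * h
r^2 = 49
pi * r^2 * h = pi * 49 * 9 = 441 * pi
V = 441 * pi / 3
V = 461.81
461.81 units^3


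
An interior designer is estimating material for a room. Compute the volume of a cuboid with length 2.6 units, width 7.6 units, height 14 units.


Shape: rectangular prism
l = 2.6 units, w = 7.6 units, h = 14 units
Formula: V = l * w * h
V = 2.6 * 7.6 * 14
V = 19.76 * 14
V = 276.64
276.64 units^3


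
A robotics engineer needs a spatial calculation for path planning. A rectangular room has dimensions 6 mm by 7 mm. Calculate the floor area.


Shape: rectangle
Length l = 6 mm, Width w = 7 mm
Formula: A = l * w
A = 6 * 7
A = 42
42 mm^2


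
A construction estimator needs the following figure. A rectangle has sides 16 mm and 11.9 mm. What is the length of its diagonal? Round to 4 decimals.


Shape: rectangle (diagonal via Pythagoras)
Sides: 16 mm and 11.9 mm
Formula: d = sqrt(l^2 + w^2)
l^2 = 256, w^2 = 141.61
l^2 + w^2 = 397.61
d = sqrt(397.61)
d = 19.9402
19.9402 mm


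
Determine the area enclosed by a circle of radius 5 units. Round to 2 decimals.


Shape: circle
Radius r = 5 units
Formula: A = pi * r^2
r^2 = 5^2 = 25
A = pi * 25
A = 78.54
78.54 units^2


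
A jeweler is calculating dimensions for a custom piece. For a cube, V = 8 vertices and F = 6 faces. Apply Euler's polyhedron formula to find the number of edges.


Polyhedron: cube
Euler's formula for convex polyhedra: V - E + F = 2
Given: V = 8 vertices and F = 6 faces
Solve for E:
E = V + F - 2 = 8 + 6 - 2 = 12
12 edges


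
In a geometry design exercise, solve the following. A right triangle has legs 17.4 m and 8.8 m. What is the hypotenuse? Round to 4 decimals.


Shape: right triangle
Legs a = 17.4 m, b = 8.8 m
Formula: c = sqrt(a^2 + b^2)
a^2 = 302.76, b^2 = 77.44
a^2 + b^2 = 380.2
c = sqrt(380.2)
c = 19.4987
19.4987 m


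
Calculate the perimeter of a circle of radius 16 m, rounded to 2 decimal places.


Shape: circle
Radius r = 16 m
Formula: C = 2 * pi * r
C = 2 * pi * 16
C = 32 * pi
C = 100.53
100.53 m


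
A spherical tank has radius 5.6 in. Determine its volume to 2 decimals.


Shape: sphere
Radius r = 5.6 in
Formula: V = (4/3) * pi * r^3
r^3 = 175.616
(4/3) * 175.616 = 234.154667
V = 234.154667 * pi
V = 735.62
735.62 in^3


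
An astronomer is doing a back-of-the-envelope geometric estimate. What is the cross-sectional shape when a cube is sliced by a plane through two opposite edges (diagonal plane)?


Solid: cube
Cutting plane: through two opposite edges (diagonal plane)
Visualize the intersection of the plane with the solid's surface.
The boundary of the cut region is a rectangle.
rectangle


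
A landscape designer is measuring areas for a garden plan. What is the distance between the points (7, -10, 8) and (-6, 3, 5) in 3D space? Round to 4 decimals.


3D distance between two points
P1 = (7, -10, 8), P2 = (-6, 3, 5)
Formula: d = sqrt((x2-x1)^2 + (y2-y1)^2 + (z2-z1)^2)
dx = -6 - 7 = -13
dy = 3 - -10 = 13
dz = 5 - 8 = -3
dx^2 + dy^2 + dz^2 = 169 + 169 + 9 = 347
d = sqrt(347)
d = 18.6279
18.6279 units


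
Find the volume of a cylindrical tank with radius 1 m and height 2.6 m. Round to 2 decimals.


Shape: cylinder
Radius r = 1 m, Height h = 2.6 m
Formula: V = pi * r^2 * h
r^2 = 1
V = pi * 1 * 2.6
V = 2.6 * pi
V = 8.17
8.17 m^3


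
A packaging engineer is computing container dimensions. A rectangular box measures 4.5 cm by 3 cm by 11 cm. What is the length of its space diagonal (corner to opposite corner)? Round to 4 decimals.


Shape: rectangular box (space diagonal)
l = 4.5 cm, w = 3 cm, h = 11 cm
Visualize: the diagonal of the base, then a right triangle with that diagonal and the height.
Formula: d = sqrt(l^2 + w^2 + h^2)
l^2 + w^2 + h^2 = 20.25 + 9 + 121 = 150.25
d = sqrt(150.25)
d = 12.2577
12.2577 cm


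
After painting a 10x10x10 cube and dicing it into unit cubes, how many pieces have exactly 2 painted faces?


Large cube: 10 x 10 x 10, cut into unit cubes.
n = 10, so n - 2 = 8
Cubes with 2 painted faces lie along the edges, excluding corners.
A cube has 12 edges; each contributes (n - 2) = 8 such cubes.
Count = 12 * 8 = 96
96 unit cubes


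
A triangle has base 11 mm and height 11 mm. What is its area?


Shape: triangle
Base b = 11 mm, Height h = 11 mm
Formula: A = (1/2) * b * h
A = 0.5 * 11 * 11
A = 0.5 * 121
A = 60.5
60.5 mm^2


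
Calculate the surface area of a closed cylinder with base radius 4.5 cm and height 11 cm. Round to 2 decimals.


Shape: closed cylinder
Radius r = 4.5 cm, Height h = 11 cm
Formula: SA = 2*pi*r^2 + 2*pi*r*h = 2*pi*r*(r + h)
r + h = 15.5
2 * r * (r + h) = 2 * 4.5 * 15.5 = 139.5
SA = 139.5 * pi
SA = 438.25
438.25 cm^2


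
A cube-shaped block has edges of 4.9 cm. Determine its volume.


Shape: cube
Side s = 4.9 cm
Formula: V = s^3
V = 4.9 * 4.9 * 4.9
V = 24.01 * 4.9
V = 117.649
117.649 cm^3


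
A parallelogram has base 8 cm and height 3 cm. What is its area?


Shape: parallelogram
Base b = 8 cm, Height h = 3 cm
Formula: A = b * h
A = 8 * 3
A = 24
24 cm^2


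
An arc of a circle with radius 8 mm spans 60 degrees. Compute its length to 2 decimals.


Shape: circular arc
Radius r = 8 mm, Angle = 60 degrees
Formula: L = (angle/360) * 2 * pi * r
2 * pi * r = 16 * pi
L = (60/360) * 16 * pi
L = 2.666667 * pi
L = 8.38
8.38 mm


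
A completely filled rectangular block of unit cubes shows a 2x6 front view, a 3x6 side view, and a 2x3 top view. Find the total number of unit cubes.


Orthographic views of a solid rectangular block:
Front view 2 x 6 -> length = 2, height = 6
Side view 3 x 6 -> width = 3, height = 6 (consistent)
Top view 2 x 3 -> confirms length = 2, width = 3
The block is 2 x 3 x 6.
Total unit cubes = 2 * 3 * 6 = 36
36 unit cubes


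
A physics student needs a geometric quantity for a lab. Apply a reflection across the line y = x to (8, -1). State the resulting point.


Transformation: reflection
Original point: (8, -1)
Rule for reflection over y = x: (x, y) -> (y, x)
Apply: (8, -1) -> (-1, 8)
(-1, 8)


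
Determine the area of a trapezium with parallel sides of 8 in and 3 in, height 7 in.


Shape: trapezoid
Parallel sides a = 8 in, b = 3 in; Height h = 7 in
Formula: A = (a + b) * h / 2
a + b = 8 + 3 = 11
A = 11 * 7 / 2
A = 77 / 2
A = 38.5
38.5 in^2


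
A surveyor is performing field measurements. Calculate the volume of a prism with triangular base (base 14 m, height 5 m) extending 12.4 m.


Shape: triangular prism
Triangle base = 14 m, triangle height = 5 m, prism length L = 12.4 m
Formula: V = (1/2 * b * h_tri) * L
Cross-section area = 0.5 * 14 * 5 = 35
V = 35 * 12.4
V = 434
434 m^3


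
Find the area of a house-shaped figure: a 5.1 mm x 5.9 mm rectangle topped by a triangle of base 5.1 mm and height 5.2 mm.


Composite shape: rectangle + triangle
Rectangle area = 5.1 * 5.9 = 30.09
Triangle area = 0.5 * 5.1 * 5.2 = 13.26
Total = 30.09 + 13.26
Total = 43.35
43.35 mm^2


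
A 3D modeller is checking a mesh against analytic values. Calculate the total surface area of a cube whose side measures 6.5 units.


Shape: cube
Side s = 6.5 units
A cube has 6 square faces.
Formula: SA = 6 * s^2
s^2 = 42.25
SA = 6 * 42.25
SA = 253.5
253.5 units^2


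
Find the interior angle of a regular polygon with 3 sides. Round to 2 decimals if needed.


Shape: regular triangle (3 sides)
Formula: interior angle = (n - 2) * 180 / n
(n - 2) = 1
(n - 2) * 180 = 180
angle = 180 / 3
angle = 60
60 degrees


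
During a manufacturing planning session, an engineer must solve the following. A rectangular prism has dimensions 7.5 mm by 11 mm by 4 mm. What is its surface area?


Shape: rectangular prism
l = 7.5 mm, w = 11 mm, h = 4 mm
Formula: SA = 2(lw + lh + wh)
lw = 82.5, lh = 30, wh = 44
lw + lh + wh = 156.5
SA = 2 * 156.5
SA = 313
313 mm^2


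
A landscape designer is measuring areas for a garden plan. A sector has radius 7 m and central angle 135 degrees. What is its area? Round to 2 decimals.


Shape: circular sector
Radius r = 7 m, Angle = 135 degrees
Formula: A = (angle/360) * pi * r^2
r^2 = 49
Fraction of circle = 135/360
A = (135/360) * pi * 49
A = 18.375 * pi
A = 57.73
57.73 m^2


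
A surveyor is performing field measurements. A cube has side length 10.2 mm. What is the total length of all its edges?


Shape: cube
Side s = 10.2 mm
A cube has 12 edges, all equal.
Formula: total edge length = 12 * s
Total = 12 * 10.2
Total = 122.4
122.4 mm


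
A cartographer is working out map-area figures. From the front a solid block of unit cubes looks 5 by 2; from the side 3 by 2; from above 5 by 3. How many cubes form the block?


Orthographic views of a solid rectangular block:
Front view 5 x 2 -> length = 5, height = 2
Side view 3 x 2 -> width = 3, height = 2 (consistent)
Top view 5 x 3 -> confirms length = 5, width = 3
The block is 5 x 3 x 2.
Total unit cubes = 5 * 3 * 2 = 30
30 unit cubes


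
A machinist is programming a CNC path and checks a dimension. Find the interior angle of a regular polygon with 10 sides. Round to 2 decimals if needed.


Shape: regular decagon (10 sides)
Formula: interior angle = (n - 2) * 180 / n
(n - 2) = 8
(n - 2) * 180 = 1440
angle = 1440 / 10
angle = 144
144 degrees


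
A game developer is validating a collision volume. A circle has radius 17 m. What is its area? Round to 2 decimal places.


Shape: circle
Radius r = 17 m
Formula: A = pi * r^2
r^2 = 17^2 = 289
A = pi * 289
A = 907.92
907.92 m^2


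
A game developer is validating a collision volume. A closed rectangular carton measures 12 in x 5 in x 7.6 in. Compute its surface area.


Shape: rectangular prism
l = 12 in, w = 5 in, h = 7.6 in
Formula: SA = 2(lw + lh + wh)
lw = 60, lh = 91.2, wh = 38
lw + lh + wh = 189.2
SA = 2 * 189.2
SA = 378.4
378.4 in^2


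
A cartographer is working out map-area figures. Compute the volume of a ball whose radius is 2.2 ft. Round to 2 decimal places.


Shape: sphere
Radius r = 2.2 ft
Formula: V = (4/3) * pi * r^3
r^3 = 10.648
(4/3) * 10.648 = 14.197333
V = 14.197333 * pi
V = 44.6
44.6 ft^3


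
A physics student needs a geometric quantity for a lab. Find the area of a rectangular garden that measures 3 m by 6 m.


Shape: rectangle
Length l = 3 m, Width w = 6 m
Formula: A = l * w
A = 3 * 6
A = 18
18 m^2


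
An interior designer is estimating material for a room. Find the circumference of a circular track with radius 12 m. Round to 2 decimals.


Shape: circle
Radius r = 12 m
Formula: C = 2 * pi * r
C = 2 * pi * 12
C = 24 * pi
C = 75.4
75.4 m


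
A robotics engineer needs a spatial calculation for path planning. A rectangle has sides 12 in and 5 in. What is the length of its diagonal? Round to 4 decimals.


Shape: rectangle (diagonal via Pythagoras)
Sides: 12 in and 5 in
Formula: d = sqrt(l^2 + w^2)
l^2 = 144, w^2 = 25
l^2 + w^2 = 169
d = sqrt(169)
d = 13.0
13 in


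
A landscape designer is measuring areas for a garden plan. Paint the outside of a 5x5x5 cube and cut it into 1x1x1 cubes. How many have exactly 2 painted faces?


Large cube: 5 x 5 x 5, cut into unit cubes.
n = 5, so n - 2 = 3
Cubes with 2 painted faces lie along the edges, excluding corners.
A cube has 12 edges; each contributes (n - 2) = 3 such cubes.
Count = 12 * 3 = 36
36 unit cubes


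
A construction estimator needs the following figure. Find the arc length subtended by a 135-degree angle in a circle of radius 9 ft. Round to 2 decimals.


Shape: circular arc
Radius r = 9 ft, Angle = 135 degrees
Formula: L = (angle/360) * 2 * pi * r
2 * pi * r = 18 * pi
L = (135/360) * 18 * pi
L = 6.75 * pi
L = 21.21
21.21 ft


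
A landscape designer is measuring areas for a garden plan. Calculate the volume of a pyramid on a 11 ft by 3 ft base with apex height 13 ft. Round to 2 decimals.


Shape: rectangular pyramid
Base: 11 ft x 3 ft, Height h = 13 ft
Formula: V = (1/3) * base_area * h
base_area = 11 * 3 = 33
base_area * h = 33 * 13 = 429
V = 429 / 3
V = 143
143 ft^3


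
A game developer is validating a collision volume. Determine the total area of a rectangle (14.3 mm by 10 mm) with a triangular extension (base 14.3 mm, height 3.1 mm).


Composite shape: rectangle + triangle
Rectangle area = 14.3 * 10 = 143
Triangle area = 0.5 * 14.3 * 3.1 = 22.165
Total = 143 + 22.165
Total = 165.165
165.165 mm^2


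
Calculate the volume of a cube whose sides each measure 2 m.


Shape: cube
Side s = 2 m
Formula: V = s^3
V = 2 * 2 * 2
V = 4 * 2
V = 8
8 m^3


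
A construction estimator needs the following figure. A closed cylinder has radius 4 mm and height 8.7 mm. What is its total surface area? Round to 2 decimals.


Shape: closed cylinder
Radius r = 4 mm, Height h = 8.7 mm
Formula: SA = 2*pi*r^2 + 2*pi*r*h = 2*pi*r*(r + h)
r + h = 12.7
2 * r * (r + h) = 2 * 4 * 12.7 = 101.6
SA = 101.6 * pi
SA = 319.19
319.19 mm^2


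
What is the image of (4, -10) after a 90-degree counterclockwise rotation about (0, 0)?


Transformation: rotation about the origin
Original point: (4, -10)
Rule for 90 deg counterclockwise: (x, y) -> (-y, x)
Apply: (4, -10) -> (10, 4)
(10, 4)


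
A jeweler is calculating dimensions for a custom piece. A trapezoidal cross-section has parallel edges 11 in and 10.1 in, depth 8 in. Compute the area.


Shape: trapezoid
Parallel sides a = 11 in, b = 10.1 in; Height h = 8 in
Formula: A = (a + b) * h / 2
a + b = 11 + 10.1 = 21.1
A = 21.1 * 8 / 2
A = 168.8 / 2
A = 84.4
84.4 in^2


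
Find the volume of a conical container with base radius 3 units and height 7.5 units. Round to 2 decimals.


Shape: cone
Radius r = 3 units, Height h = 7.5 units
Formula: V = (1/3) * pi * r^2 * h
r^2 = 9
pi * r^2 * h = pi * 9 * 7.5 = 67.5 * pi
V = 67.5 * pi / 3
V = 70.69
70.69 units^3


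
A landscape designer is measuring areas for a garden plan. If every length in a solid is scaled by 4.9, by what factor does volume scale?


Linear scale factor k = 4.9
Rule: under a linear scaling by k, volumes scale by k^3.
k^3 = 4.9 * 4.9 * 4.9
k^3 = 24.01 * 4.9
k^3 = 117.649
Volume scales by a factor of 117.649.
117.649 (dimensionless)


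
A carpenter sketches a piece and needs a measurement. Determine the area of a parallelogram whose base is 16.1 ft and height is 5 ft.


Shape: parallelogram
Base b = 16.1 ft, Height h = 5 ft
Formula: A = b * h
A = 16.1 * 5
A = 80.5
80.5 ft^2


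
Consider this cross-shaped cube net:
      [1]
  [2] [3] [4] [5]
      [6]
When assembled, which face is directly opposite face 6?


Net: cross layout. Take square 3 as the base (bottom).
Fold the four squares in the horizontal row up around 3: 2 -> left, 4 -> right, 5 wraps to the top.
Fold 1 and 6 up from 3: 1 -> back, 6 -> front.
Opposite pairs are therefore: (1, 6), (2, 4), (3, 5).
Face 6 is opposite face 1.
face 1


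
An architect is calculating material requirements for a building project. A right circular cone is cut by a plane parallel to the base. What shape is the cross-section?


Solid: right circular cone
Cutting plane: parallel to the base
Visualize the intersection of the plane with the solid's surface.
The boundary of the cut region is a circle.
circle


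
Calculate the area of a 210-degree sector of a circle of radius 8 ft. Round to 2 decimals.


Shape: circular sector
Radius r = 8 ft, Angle = 210 degrees
Formula: A = (angle/360) * pi * r^2
r^2 = 64
Fraction of circle = 210/360
A = (210/360) * pi * 64
A = 37.333333 * pi
A = 117.29
117.29 ft^2


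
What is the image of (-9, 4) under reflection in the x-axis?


Transformation: reflection
Original point: (-9, 4)
Rule for reflection over the x-axis: (x, y) -> (x, -y)
Apply: (-9, 4) -> (-9, -4)
(-9, -4)


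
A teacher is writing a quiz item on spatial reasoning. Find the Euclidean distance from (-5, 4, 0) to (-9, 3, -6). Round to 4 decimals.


3D distance between two points
P1 = (-5, 4, 0), P2 = (-9, 3, -6)
Formula: d = sqrt((x2-x1)^2 + (y2-y1)^2 + (z2-z1)^2)
dx = -9 - -5 = -4
dy = 3 - 4 = -1
dz = -6 - 0 = -6
dx^2 + dy^2 + dz^2 = 16 + 1 + 36 = 53
d = sqrt(53)
d = 7.2801
7.2801 units


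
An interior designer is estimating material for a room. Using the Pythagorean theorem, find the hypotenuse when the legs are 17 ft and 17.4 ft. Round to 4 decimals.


Shape: right triangle
Legs a = 17 ft, b = 17.4 ft
Formula: c = sqrt(a^2 + b^2)
a^2 = 289, b^2 = 302.76
a^2 + b^2 = 591.76
c = sqrt(591.76)
c = 24.3261
24.3261 ft


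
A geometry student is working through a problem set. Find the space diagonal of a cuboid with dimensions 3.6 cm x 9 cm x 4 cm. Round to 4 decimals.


Shape: rectangular box (space diagonal)
l = 3.6 cm, w = 9 cm, h = 4 cm
Visualize: the diagonal of the base, then a right triangle with that diagonal and the height.
Formula: d = sqrt(l^2 + w^2 + h^2)
l^2 + w^2 + h^2 = 12.96 + 81 + 16 = 109.96
d = sqrt(109.96)
d = 10.4862
10.4862 cm


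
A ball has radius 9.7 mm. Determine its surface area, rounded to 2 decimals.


Shape: sphere
Radius r = 9.7 mm
Formula: SA = 4 * pi * r^2
r^2 = 94.09
SA = 4 * pi * 94.09
SA = 376.36 * pi
SA = 1182.37
1182.37 mm^2


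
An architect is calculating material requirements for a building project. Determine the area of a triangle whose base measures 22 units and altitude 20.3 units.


Shape: triangle
Base b = 22 units, Height h = 20.3 units
Formula: A = (1/2) * b * h
A = 0.5 * 22 * 20.3
A = 0.5 * 446.6
A = 223.3
223.3 units^2


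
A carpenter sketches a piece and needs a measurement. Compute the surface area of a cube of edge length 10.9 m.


Shape: cube
Side s = 10.9 m
A cube has 6 square faces.
Formula: SA = 6 * s^2
s^2 = 118.81
SA = 6 * 118.81
SA = 712.86
712.86 m^2


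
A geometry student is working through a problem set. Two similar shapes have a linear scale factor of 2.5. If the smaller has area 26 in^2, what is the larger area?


Linear scale factor k = 2.5
Original area = 26 in^2
Rule: under a linear scaling by k, areas scale by k^2.
k^2 = 2.5^2 = 6.25
New area = 26 * 6.25
New area = 162.5
162.5 in^2


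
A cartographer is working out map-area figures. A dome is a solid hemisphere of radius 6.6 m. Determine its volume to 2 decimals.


Shape: hemisphere (half of a sphere)
Radius r = 6.6 m
Formula: V = (1/2) * (4/3) * pi * r^3 = (2/3) * pi * r^3
r^3 = 287.496
(2/3) * 287.496 = 191.664
V = 191.664 * pi
V = 602.13
602.13 m^3


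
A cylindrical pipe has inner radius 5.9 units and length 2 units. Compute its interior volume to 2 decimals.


Shape: cylinder
Radius r = 5.9 units, Height h = 2 units
Formula: V = pi * r^2 * h
r^2 = 34.81
V = pi * 34.81 * 2
V = 69.62 * pi
V = 218.72
218.72 units^3


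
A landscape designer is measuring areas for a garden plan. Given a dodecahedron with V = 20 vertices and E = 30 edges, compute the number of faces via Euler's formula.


Polyhedron: dodecahedron
Euler's formula for convex polyhedra: V - E + F = 2
Given: V = 20 vertices and E = 30 edges
Solve for F:
F = 2 + E - V = 2 + 30 - 20 = 12
12 faces


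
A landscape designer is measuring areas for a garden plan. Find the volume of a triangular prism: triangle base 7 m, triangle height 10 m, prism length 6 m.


Shape: triangular prism
Triangle base = 7 m, triangle height = 10 m, prism length L = 6 m
Formula: V = (1/2 * b * h_tri) * L
Cross-section area = 0.5 * 7 * 10 = 35
V = 35 * 6
V = 210
210 m^3


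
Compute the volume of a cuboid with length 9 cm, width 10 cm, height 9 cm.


Shape: rectangular prism
l = 9 cm, w = 10 cm, h = 9 cm
Formula: V = l * w * h
V = 9 * 10 * 9
V = 90 * 9
V = 810
810 cm^3


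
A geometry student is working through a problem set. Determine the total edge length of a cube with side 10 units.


Shape: cube
Side s = 10 units
A cube has 12 edges, all equal.
Formula: total edge length = 12 * s
Total = 12 * 10
Total = 120
120 units


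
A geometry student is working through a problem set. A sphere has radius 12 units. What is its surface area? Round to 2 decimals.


Shape: sphere
Radius r = 12 units
Formula: SA = 4 * pi * r^2
r^2 = 144
SA = 4 * pi * 144
SA = 576 * pi
SA = 1809.56
1809.56 units^2


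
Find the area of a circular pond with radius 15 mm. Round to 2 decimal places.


Shape: circle
Radius r = 15 mm
Formula: A = pi * r^2
r^2 = 15^2 = 225
A = pi * 225
A = 706.86
706.86 mm^2


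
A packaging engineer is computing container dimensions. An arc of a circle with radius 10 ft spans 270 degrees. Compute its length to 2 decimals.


Shape: circular arc
Radius r = 10 ft, Angle = 270 degrees
Formula: L = (angle/360) * 2 * pi * r
2 * pi * r = 20 * pi
L = (270/360) * 20 * pi
L = 15 * pi
L = 47.12
47.12 ft


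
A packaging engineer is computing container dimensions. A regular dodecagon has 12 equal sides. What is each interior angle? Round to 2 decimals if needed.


Shape: regular dodecagon (12 sides)
Formula: interior angle = (n - 2) * 180 / n
(n - 2) = 10
(n - 2) * 180 = 1800
angle = 1800 / 12
angle = 150
150 degrees


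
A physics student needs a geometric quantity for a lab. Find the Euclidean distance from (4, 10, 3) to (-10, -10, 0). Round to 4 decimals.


3D distance between two points
P1 = (4, 10, 3), P2 = (-10, -10, 0)
Formula: d = sqrt((x2-x1)^2 + (y2-y1)^2 + (z2-z1)^2)
dx = -10 - 4 = -14
dy = -10 - 10 = -20
dz = 0 - 3 = -3
dx^2 + dy^2 + dz^2 = 196 + 400 + 9 = 605
d = sqrt(605)
d = 24.5967
24.5967 units


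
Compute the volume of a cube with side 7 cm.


Shape: cube
Side s = 7 cm
Formula: V = s^3
V = 7 * 7 * 7
V = 49 * 7
V = 343
343 cm^3


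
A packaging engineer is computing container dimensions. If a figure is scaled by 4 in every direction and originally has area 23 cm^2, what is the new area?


Linear scale factor k = 4
Original area = 23 cm^2
Rule: under a linear scaling by k, areas scale by k^2.
k^2 = 4^2 = 16
New area = 23 * 16
New area = 368
368 cm^2


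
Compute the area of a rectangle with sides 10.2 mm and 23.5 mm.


Shape: rectangle
Length l = 10.2 mm, Width w = 23.5 mm
Formula: A = l * w
A = 10.2 * 23.5
A = 239.7
239.7 mm^2


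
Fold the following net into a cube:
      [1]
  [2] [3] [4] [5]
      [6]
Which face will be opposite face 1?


Net: cross layout. Take square 3 as the base (bottom).
Fold the four squares in the horizontal row up around 3: 2 -> left, 4 -> right, 5 wraps to the top.
Fold 1 and 6 up from 3: 1 -> back, 6 -> front.
Opposite pairs are therefore: (1, 6), (2, 4), (3, 5).
Face 1 is opposite face 6.
face 6


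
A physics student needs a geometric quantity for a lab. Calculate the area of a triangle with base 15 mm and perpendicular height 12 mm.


Shape: triangle
Base b = 15 mm, Height h = 12 mm
Formula: A = (1/2) * b * h
A = 0.5 * 15 * 12
A = 0.5 * 180
A = 90
90 mm^2


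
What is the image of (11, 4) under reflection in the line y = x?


Transformation: reflection
Original point: (11, 4)
Rule for reflection over y = x: (x, y) -> (y, x)
Apply: (11, 4) -> (4, 11)
(4, 11)


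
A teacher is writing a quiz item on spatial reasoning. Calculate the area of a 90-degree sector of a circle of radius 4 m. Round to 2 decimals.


Shape: circular sector
Radius r = 4 m, Angle = 90 degrees
Formula: A = (angle/360) * pi * r^2
r^2 = 16
Fraction of circle = 90/360
A = (90/360) * pi * 16
A = 4 * pi
A = 12.57
12.57 m^2


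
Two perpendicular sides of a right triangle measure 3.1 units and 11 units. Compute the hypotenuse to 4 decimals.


Shape: right triangle
Legs a = 3.1 units, b = 11 units
Formula: c = sqrt(a^2 + b^2)
a^2 = 9.61, b^2 = 121
a^2 + b^2 = 130.61
c = sqrt(130.61)
c = 11.4285
11.4285 units


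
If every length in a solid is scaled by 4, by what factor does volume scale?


Linear scale factor k = 4
Rule: under a linear scaling by k, volumes scale by k^3.
k^3 = 4 * 4 * 4
k^3 = 16 * 4
k^3 = 64
Volume scales by a factor of 64.
64 (dimensionless)


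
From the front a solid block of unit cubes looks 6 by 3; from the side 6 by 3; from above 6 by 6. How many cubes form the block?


Orthographic views of a solid rectangular block:
Front view 6 x 3 -> length = 6, height = 3
Side view 6 x 3 -> width = 6, height = 3 (consistent)
Top view 6 x 6 -> confirms length = 6, width = 6
The block is 6 x 6 x 3.
Total unit cubes = 6 * 6 * 3 = 108
108 unit cubes


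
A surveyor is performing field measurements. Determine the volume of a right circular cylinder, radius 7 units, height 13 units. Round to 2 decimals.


Shape: cylinder
Radius r = 7 units, Height h = 13 units
Formula: V = pi * r^2 * h
r^2 = 49
V = pi * 49 * 13
V = 637 * pi
V = 2001.19
2001.19 units^3


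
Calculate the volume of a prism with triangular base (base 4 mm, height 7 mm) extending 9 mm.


Shape: triangular prism
Triangle base = 4 mm, triangle height = 7 mm, prism length L = 9 mm
Formula: V = (1/2 * b * h_tri) * L
Cross-section area = 0.5 * 4 * 7 = 14
V = 14 * 9
V = 126
126 mm^3


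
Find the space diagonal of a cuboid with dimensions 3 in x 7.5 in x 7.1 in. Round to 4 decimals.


Shape: rectangular box (space diagonal)
l = 3 in, w = 7.5 in, h = 7.1 in
Visualize: the diagonal of the base, then a right triangle with that diagonal and the height.
Formula: d = sqrt(l^2 + w^2 + h^2)
l^2 + w^2 + h^2 = 9 + 56.25 + 50.41 = 115.66
d = sqrt(115.66)
d = 10.7545
10.7545 in


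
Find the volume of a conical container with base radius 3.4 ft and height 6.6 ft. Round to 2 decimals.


Shape: cone
Radius r = 3.4 ft, Height h = 6.6 ft
Formula: V = (1/3) * pi * r^2 * h
r^2 = 11.56
pi * r^2 * h = pi * 11.56 * 6.6 = 76.296 * pi
V = 76.296 * pi / 3
V = 79.9
79.9 ft^3


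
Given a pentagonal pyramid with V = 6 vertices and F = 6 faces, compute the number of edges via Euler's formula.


Polyhedron: pentagonal pyramid
Euler's formula for convex polyhedra: V - E + F = 2
Given: V = 6 vertices and F = 6 faces
Solve for E:
E = V + F - 2 = 6 + 6 - 2 = 10
10 edges


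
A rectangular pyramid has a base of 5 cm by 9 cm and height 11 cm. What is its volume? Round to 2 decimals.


Shape: rectangular pyramid
Base: 5 cm x 9 cm, Height h = 11 cm
Formula: V = (1/3) * base_area * h
base_area = 5 * 9 = 45
base_area * h = 45 * 11 = 495
V = 495 / 3
V = 165
165 cm^3


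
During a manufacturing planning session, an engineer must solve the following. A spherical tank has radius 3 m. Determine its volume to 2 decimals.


Shape: sphere
Radius r = 3 m
Formula: V = (4/3) * pi * r^3
r^3 = 27
(4/3) * 27 = 36
V = 36 * pi
V = 113.1
113.1 m^3


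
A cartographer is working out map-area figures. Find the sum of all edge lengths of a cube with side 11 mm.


Shape: cube
Side s = 11 mm
A cube has 12 edges, all equal.
Formula: total edge length = 12 * s
Total = 12 * 11
Total = 132
132 mm


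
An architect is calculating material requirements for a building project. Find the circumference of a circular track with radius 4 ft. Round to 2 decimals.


Shape: circle
Radius r = 4 ft
Formula: C = 2 * pi * r
C = 2 * pi * 4
C = 8 * pi
C = 25.13
25.13 ft


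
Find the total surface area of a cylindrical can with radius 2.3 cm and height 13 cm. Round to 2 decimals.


Shape: closed cylinder
Radius r = 2.3 cm, Height h = 13 cm
Formula: SA = 2*pi*r^2 + 2*pi*r*h = 2*pi*r*(r + h)
r + h = 15.3
2 * r * (r + h) = 2 * 2.3 * 15.3 = 70.38
SA = 70.38 * pi
SA = 221.11
221.11 cm^2


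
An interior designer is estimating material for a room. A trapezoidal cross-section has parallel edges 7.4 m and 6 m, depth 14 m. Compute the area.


Shape: trapezoid
Parallel sides a = 7.4 m, b = 6 m; Height h = 14 m
Formula: A = (a + b) * h / 2
a + b = 7.4 + 6 = 13.4
A = 13.4 * 14 / 2
A = 187.6 / 2
A = 93.8
93.8 m^2


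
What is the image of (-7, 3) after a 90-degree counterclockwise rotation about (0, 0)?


Transformation: rotation about the origin
Original point: (-7, 3)
Rule for 90 deg counterclockwise: (x, y) -> (-y, x)
Apply: (-7, 3) -> (-3, -7)
(-3, -7)


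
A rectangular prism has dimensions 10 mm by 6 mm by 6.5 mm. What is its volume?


Shape: rectangular prism
l = 10 mm, w = 6 mm, h = 6.5 mm
Formula: V = l * w * h
V = 10 * 6 * 6.5
V = 60 * 6.5
V = 390
390 mm^3


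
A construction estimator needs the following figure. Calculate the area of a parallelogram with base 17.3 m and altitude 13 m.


Shape: parallelogram
Base b = 17.3 m, Height h = 13 m
Formula: A = b * h
A = 17.3 * 13
A = 224.9
224.9 m^2


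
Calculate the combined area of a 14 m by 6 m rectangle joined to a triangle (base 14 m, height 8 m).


Composite shape: rectangle + triangle
Rectangle area = 14 * 6 = 84
Triangle area = 0.5 * 14 * 8 = 56
Total = 84 + 56
Total = 140
140 m^2


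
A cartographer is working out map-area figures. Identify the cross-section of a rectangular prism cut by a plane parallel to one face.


Solid: rectangular prism
Cutting plane: parallel to one face
Visualize the intersection of the plane with the solid's surface.
The boundary of the cut region is a rectangle.
rectangle


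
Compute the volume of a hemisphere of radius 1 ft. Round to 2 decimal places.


Shape: hemisphere (half of a sphere)
Radius r = 1 ft
Formula: V = (1/2) * (4/3) * pi * r^3 = (2/3) * pi * r^3
r^3 = 1
(2/3) * 1 = 0.666667
V = 0.666667 * pi
V = 2.09
2.09 ft^3


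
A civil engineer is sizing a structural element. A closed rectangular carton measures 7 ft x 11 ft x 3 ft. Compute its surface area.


Shape: rectangular prism
l = 7 ft, w = 11 ft, h = 3 ft
Formula: SA = 2(lw + lh + wh)
lw = 77, lh = 21, wh = 33
lw + lh + wh = 131
SA = 2 * 131
SA = 262
262 ft^2


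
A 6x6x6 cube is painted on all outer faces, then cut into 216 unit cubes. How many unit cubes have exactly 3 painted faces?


Large cube: 6 x 6 x 6, cut into unit cubes.
Cubes with 3 painted faces are at the corners. A cube always has 8 corners.
Count = 8
8 unit cubes
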